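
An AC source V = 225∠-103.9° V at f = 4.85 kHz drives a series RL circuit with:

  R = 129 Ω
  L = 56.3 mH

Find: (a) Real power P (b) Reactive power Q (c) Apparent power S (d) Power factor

Step 1 — Angular frequency: ω = 2π·f = 2π·4850 = 3.047e+04 rad/s.
Step 2 — Component impedances:
  R: Z = R = 129 Ω
  L: Z = jωL = j·3.047e+04·0.0563 = 0 + j1716 Ω
Step 3 — Series combination: Z_total = R + L = 129 + j1716 Ω = 1720∠85.7° Ω.
Step 4 — Source phasor: V = 225∠-103.9° V = -54.05 - j218.4 V.
Step 5 — Current: I = V / Z = -0.1289 + j0.02181 A = 0.1308∠170.4° A.
Step 6 — Complex power: S = V·I* = 2.206 + j29.34 VA.
Step 7 — Real power: P = Re(S) = 2.206 W.
Step 8 — Reactive power: Q = Im(S) = 29.34 VAR.
Step 9 — Apparent power: |S| = 29.42 VA.
Step 10 — Power factor: PF = P/|S| = 0.07498 (lagging).

(a) P = 2.206 W  (b) Q = 29.34 VAR  (c) S = 29.42 VA  (d) PF = 0.07498 (lagging)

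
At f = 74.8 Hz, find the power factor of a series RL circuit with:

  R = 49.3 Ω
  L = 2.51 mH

Step 1 — Angular frequency: ω = 2π·f = 2π·74.8 = 470 rad/s.
Step 2 — Component impedances:
  R: Z = R = 49.3 Ω
  L: Z = jωL = j·470·0.00251 = 0 + j1.18 Ω
Step 3 — Series combination: Z_total = R + L = 49.3 + j1.18 Ω = 49.31∠1.4° Ω.
Step 4 — Power factor: PF = cos(φ) = Re(Z)/|Z| = 49.3/49.314 = 0.9997.
Step 5 — Type: Im(Z) = 1.18 ⇒ lagging (phase φ = 1.4°).

PF = 0.9997 (lagging, φ = 1.4°)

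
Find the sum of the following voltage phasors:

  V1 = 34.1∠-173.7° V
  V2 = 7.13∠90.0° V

Step 1 — Convert each phasor to rectangular form:
  V1 = 34.1·(cos(-173.7°) + j·sin(-173.7°)) = -33.89 - j3.742 V
  V2 = 7.13·(cos(90.0°) + j·sin(90.0°)) = 0 + j7.13 V
Step 2 — Sum components: V_total = -33.89 + j3.388 V.
Step 3 — Convert to polar: |V_total| = 34.06 V, ∠V_total = 174.3°.

V_total = 34.06∠174.3° V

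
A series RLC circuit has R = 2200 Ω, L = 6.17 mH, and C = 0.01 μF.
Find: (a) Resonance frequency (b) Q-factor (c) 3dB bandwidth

Step 1 — Resonance condition Im(Z)=0 gives ω₀ = 1/√(LC).
Step 2 — ω₀ = 1/√(0.00617·1e-08) = 1.273e+05 rad/s.
Step 3 — f₀ = ω₀/(2π) = 2.026e+04 Hz.
Step 4 — Series Q: Q = ω₀L/R = 1.273e+05·0.00617/2200 = 0.357.
Step 5 — 3dB bandwidth: Δω = ω₀/Q = 3.566e+05 rad/s; BW = Δω/(2π) = 5.675e+04 Hz.

(a) f₀ = 2.026e+04 Hz  (b) Q = 0.357  (c) BW = 5.675e+04 Hz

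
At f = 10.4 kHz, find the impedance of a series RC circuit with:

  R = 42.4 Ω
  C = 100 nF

Step 1 — Angular frequency: ω = 2π·f = 2π·1.04e+04 = 6.535e+04 rad/s.
Step 2 — Component impedances:
  R: Z = R = 42.4 Ω
  C: Z = 1/(jωC) = -j/(ω·C) = 0 - j153 Ω
Step 3 — Series combination: Z_total = R + C = 42.4 - j153 Ω = 158.8∠-74.5° Ω.

Z = 42.4 - j153 Ω = 158.8∠-74.5° Ω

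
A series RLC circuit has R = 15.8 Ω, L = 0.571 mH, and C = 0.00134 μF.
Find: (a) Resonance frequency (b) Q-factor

Step 1 — Resonance condition Im(Z)=0 gives ω₀ = 1/√(LC).
Step 2 — ω₀ = 1/√(0.000571·1.34e-09) = 1.143e+06 rad/s.
Step 3 — f₀ = ω₀/(2π) = 1.819e+05 Hz.
Step 4 — Series Q: Q = ω₀L/R = 1.143e+06·0.000571/15.8 = 41.32.

(a) f₀ = 1.819e+05 Hz  (b) Q = 41.32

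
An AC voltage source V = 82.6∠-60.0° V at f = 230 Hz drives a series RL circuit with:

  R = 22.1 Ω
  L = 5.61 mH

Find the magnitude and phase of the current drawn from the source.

Step 1 — Angular frequency: ω = 2π·f = 2π·230 = 1445 rad/s.
Step 2 — Component impedances:
  R: Z = R = 22.1 Ω
  L: Z = jωL = j·1445·0.00561 = 0 + j8.107 Ω
Step 3 — Series combination: Z_total = R + L = 22.1 + j8.107 Ω = 23.54∠20.1° Ω.
Step 4 — Source phasor: V = 82.6∠-60.0° V = 41.3 - j71.53 V.
Step 5 — Ohm's law: I = V / Z_total = (41.3 - j71.53) / (22.1 + j8.107) = 0.6006 - j3.457 A.
Step 6 — Convert to polar: |I| = 3.509 A, ∠I = -80.1°.

I = 3.509∠-80.1° A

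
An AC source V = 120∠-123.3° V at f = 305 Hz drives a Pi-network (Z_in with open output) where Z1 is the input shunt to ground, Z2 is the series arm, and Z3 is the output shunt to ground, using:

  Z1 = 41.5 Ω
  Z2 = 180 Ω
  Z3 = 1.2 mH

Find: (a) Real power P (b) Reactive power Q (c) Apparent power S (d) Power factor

Step 1 — Angular frequency: ω = 2π·f = 2π·305 = 1916 rad/s.
Step 2 — Component impedances:
  Z1: Z = R = 41.5 Ω
  Z2: Z = R = 180 Ω
  Z3: Z = jωL = j·1916·0.0012 = 0 + j2.3 Ω
Step 3 — With open output, the series arm Z2 and the output shunt Z3 appear in series to ground: Z2 + Z3 = 180 + j2.3 Ω.
Step 4 — Parallel with input shunt Z1: Z_in = Z1 || (Z2 + Z3) = 33.73 + j0.08072 Ω = 33.73∠0.1° Ω.
Step 5 — Source phasor: V = 120∠-123.3° V = -65.88 - j100.3 V.
Step 6 — Current: I = V / Z = -1.961 - j2.969 A = 3.558∠-123.4° A.
Step 7 — Complex power: S = V·I* = 427 + j1.022 VA.
Step 8 — Real power: P = Re(S) = 427 W.
Step 9 — Reactive power: Q = Im(S) = 1.022 VAR.
Step 10 — Apparent power: |S| = 427 VA.
Step 11 — Power factor: PF = P/|S| = 1 (lagging).

(a) P = 427 W  (b) Q = 1.022 VAR  (c) S = 427 VA  (d) PF = 1 (lagging)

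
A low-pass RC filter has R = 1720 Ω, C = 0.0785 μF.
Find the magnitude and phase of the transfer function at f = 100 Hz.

Step 1 — Angular frequency: ω = 2π·100 = 628.3 rad/s.
Step 2 — Transfer function: H(jω) = 1/(1 + jωRC).
Step 3 — Denominator: 1 + jωRC = 1 + j·628.3·1720·7.85e-08 = 1 + j0.08484.
Step 4 — H = 0.9929 - j0.08423.
Step 5 — Magnitude: |H| = 0.9964 (-0.0 dB); phase: φ = -4.8°.

|H| = 0.9964 (-0.0 dB), φ = -4.8°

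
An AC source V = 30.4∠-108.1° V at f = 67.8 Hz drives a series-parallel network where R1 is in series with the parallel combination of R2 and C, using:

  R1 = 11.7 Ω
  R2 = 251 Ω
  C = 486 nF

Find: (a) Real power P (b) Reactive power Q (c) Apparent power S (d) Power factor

Step 1 — Angular frequency: ω = 2π·f = 2π·67.8 = 426 rad/s.
Step 2 — Component impedances:
  R1: Z = R = 11.7 Ω
  R2: Z = R = 251 Ω
  C: Z = 1/(jωC) = -j/(ω·C) = 0 - j4830 Ω
Step 3 — Parallel branch: R2 || C = 1/(1/R2 + 1/C) = 250.3 - j13.01 Ω.
Step 4 — Series with R1: Z_total = R1 + (R2 || C) = 262 - j13.01 Ω = 262.3∠-2.8° Ω.
Step 5 — Source phasor: V = 30.4∠-108.1° V = -9.445 - j28.9 V.
Step 6 — Current: I = V / Z = -0.03049 - j0.1118 A = 0.1159∠-105.3° A.
Step 7 — Complex power: S = V·I* = 3.518 - j0.1747 VA.
Step 8 — Real power: P = Re(S) = 3.518 W.
Step 9 — Reactive power: Q = Im(S) = -0.1747 VAR.
Step 10 — Apparent power: |S| = 3.523 VA.
Step 11 — Power factor: PF = P/|S| = 0.9988 (leading).

(a) P = 3.518 W  (b) Q = -0.1747 VAR  (c) S = 3.523 VA  (d) PF = 0.9988 (leading)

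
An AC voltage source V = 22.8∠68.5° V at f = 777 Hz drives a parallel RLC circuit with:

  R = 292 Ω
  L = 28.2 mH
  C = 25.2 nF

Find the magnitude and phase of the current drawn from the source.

Step 1 — Angular frequency: ω = 2π·f = 2π·777 = 4882 rad/s.
Step 2 — Component impedances:
  R: Z = R = 292 Ω
  L: Z = jωL = j·4882·0.0282 = 0 + j137.7 Ω
  C: Z = 1/(jωC) = -j/(ω·C) = 0 - j8128 Ω
Step 3 — Parallel combination: 1/Z_total = 1/R + 1/L + 1/C; Z_total = 54.61 + j113.9 Ω = 126.3∠64.4° Ω.
Step 4 — Source phasor: V = 22.8∠68.5° V = 8.356 + j21.21 V.
Step 5 — Ohm's law: I = V / Z_total = (8.356 + j21.21) / (54.61 + j113.9) = 0.1801 + j0.01298 A.
Step 6 — Convert to polar: |I| = 0.1806 A, ∠I = 4.1°.

I = 0.1806∠4.1° A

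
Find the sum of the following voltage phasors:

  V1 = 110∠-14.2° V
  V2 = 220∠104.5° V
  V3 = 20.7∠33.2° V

Step 1 — Convert each phasor to rectangular form:
  V1 = 110·(cos(-14.2°) + j·sin(-14.2°)) = 106.6 - j26.98 V
  V2 = 220·(cos(104.5°) + j·sin(104.5°)) = -55.08 + j213 V
  V3 = 20.7·(cos(33.2°) + j·sin(33.2°)) = 17.32 + j11.33 V
Step 2 — Sum components: V_total = 68.88 + j197.3 V.
Step 3 — Convert to polar: |V_total| = 209 V, ∠V_total = 70.8°.

V_total = 209∠70.8° V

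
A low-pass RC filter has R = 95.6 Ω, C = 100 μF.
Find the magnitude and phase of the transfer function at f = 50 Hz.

Step 1 — Angular frequency: ω = 2π·50 = 314.2 rad/s.
Step 2 — Transfer function: H(jω) = 1/(1 + jωRC).
Step 3 — Denominator: 1 + jωRC = 1 + j·314.2·95.6·0.0001 = 1 + j3.003.
Step 4 — H = 0.0998 - j0.2997.
Step 5 — Magnitude: |H| = 0.3159 (-10.0 dB); phase: φ = -71.6°.

|H| = 0.3159 (-10.0 dB), φ = -71.6°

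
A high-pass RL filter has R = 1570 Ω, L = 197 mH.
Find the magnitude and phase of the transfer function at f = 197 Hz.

Step 1 — Angular frequency: ω = 2π·197 = 1238 rad/s.
Step 2 — Transfer function: H(jω) = jωL/(R + jωL).
Step 3 — Numerator jωL = j·243.8; denominator R + jωL = 1570 + j243.8.
Step 4 — H = 0.02355 + j0.1517.
Step 5 — Magnitude: |H| = 0.1535 (-16.3 dB); phase: φ = 81.2°.

|H| = 0.1535 (-16.3 dB), φ = 81.2°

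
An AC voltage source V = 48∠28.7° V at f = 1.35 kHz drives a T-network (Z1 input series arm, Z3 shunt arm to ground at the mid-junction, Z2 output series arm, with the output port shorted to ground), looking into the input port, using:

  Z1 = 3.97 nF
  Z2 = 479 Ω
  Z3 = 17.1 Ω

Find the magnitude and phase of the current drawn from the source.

Step 1 — Angular frequency: ω = 2π·f = 2π·1350 = 8482 rad/s.
Step 2 — Component impedances:
  Z1: Z = 1/(jωC) = -j/(ω·C) = 0 - j2.97e+04 Ω
  Z2: Z = R = 479 Ω
  Z3: Z = R = 17.1 Ω
Step 3 — With the output port shorted to ground, the output series arm Z2 runs from the junction to ground; the shunt arm Z3 also runs from the junction to ground. They appear in parallel: Z3 || Z2 = 16.51 Ω.
Step 4 — Series with input arm Z1: Z_in = Z1 + (Z3 || Z2) = 16.51 - j2.97e+04 Ω = 2.97e+04∠-90.0° Ω.
Step 5 — Source phasor: V = 48∠28.7° V = 42.1 + j23.05 V.
Step 6 — Ohm's law: I = V / Z_total = (42.1 + j23.05) / (16.51 - j2.97e+04) = -0.0007754 + j0.001418 A.
Step 7 — Convert to polar: |I| = 0.001616 A, ∠I = 118.7°.

I = 0.001616∠118.7° A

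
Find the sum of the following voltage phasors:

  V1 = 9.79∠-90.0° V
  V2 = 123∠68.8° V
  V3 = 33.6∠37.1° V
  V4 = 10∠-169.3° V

Step 1 — Convert each phasor to rectangular form:
  V1 = 9.79·(cos(-90.0°) + j·sin(-90.0°)) = 0 - j9.79 V
  V2 = 123·(cos(68.8°) + j·sin(68.8°)) = 44.48 + j114.7 V
  V3 = 33.6·(cos(37.1°) + j·sin(37.1°)) = 26.8 + j20.27 V
  V4 = 10·(cos(-169.3°) + j·sin(-169.3°)) = -9.826 - j1.857 V
Step 2 — Sum components: V_total = 61.45 + j123.3 V.
Step 3 — Convert to polar: |V_total| = 137.8 V, ∠V_total = 63.5°.

V_total = 137.8∠63.5° V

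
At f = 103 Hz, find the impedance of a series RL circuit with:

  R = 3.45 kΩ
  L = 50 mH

Step 1 — Angular frequency: ω = 2π·f = 2π·103 = 647.2 rad/s.
Step 2 — Component impedances:
  R: Z = R = 3450 Ω
  L: Z = jωL = j·647.2·0.05 = 0 + j32.36 Ω
Step 3 — Series combination: Z_total = R + L = 3450 + j32.36 Ω = 3450∠0.5° Ω.

Z = 3450 + j32.36 Ω = 3450∠0.5° Ω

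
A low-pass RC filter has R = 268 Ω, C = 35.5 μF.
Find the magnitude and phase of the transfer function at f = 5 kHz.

Step 1 — Angular frequency: ω = 2π·5000 = 3.142e+04 rad/s.
Step 2 — Transfer function: H(jω) = 1/(1 + jωRC).
Step 3 — Denominator: 1 + jωRC = 1 + j·3.142e+04·268·3.55e-05 = 1 + j298.9.
Step 4 — H = 1.119e-05 - j0.003346.
Step 5 — Magnitude: |H| = 0.003346 (-49.5 dB); phase: φ = -89.8°.

|H| = 0.003346 (-49.5 dB), φ = -89.8°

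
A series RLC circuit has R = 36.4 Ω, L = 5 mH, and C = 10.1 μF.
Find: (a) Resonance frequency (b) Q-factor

Step 1 — Resonance condition Im(Z)=0 gives ω₀ = 1/√(LC).
Step 2 — ω₀ = 1/√(0.005·1.01e-05) = 4450 rad/s.
Step 3 — f₀ = ω₀/(2π) = 708.2 Hz.
Step 4 — Series Q: Q = ω₀L/R = 4450·0.005/36.4 = 0.6113.

(a) f₀ = 708.2 Hz  (b) Q = 0.6113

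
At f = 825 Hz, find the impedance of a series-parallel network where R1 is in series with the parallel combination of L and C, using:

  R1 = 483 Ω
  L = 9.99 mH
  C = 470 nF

Step 1 — Angular frequency: ω = 2π·f = 2π·825 = 5184 rad/s.
Step 2 — Component impedances:
  R1: Z = R = 483 Ω
  L: Z = jωL = j·5184·0.00999 = 0 + j51.78 Ω
  C: Z = 1/(jωC) = -j/(ω·C) = 0 - j410.5 Ω
Step 3 — Parallel branch: L || C = 1/(1/L + 1/C) = 0 + j59.26 Ω.
Step 4 — Series with R1: Z_total = R1 + (L || C) = 483 + j59.26 Ω = 486.6∠7.0° Ω.

Z = 483 + j59.26 Ω = 486.6∠7.0° Ω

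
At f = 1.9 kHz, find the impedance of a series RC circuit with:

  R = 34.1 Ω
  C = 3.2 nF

Step 1 — Angular frequency: ω = 2π·f = 2π·1900 = 1.194e+04 rad/s.
Step 2 — Component impedances:
  R: Z = R = 34.1 Ω
  C: Z = 1/(jωC) = -j/(ω·C) = 0 - j2.618e+04 Ω
Step 3 — Series combination: Z_total = R + C = 34.1 - j2.618e+04 Ω = 2.618e+04∠-89.9° Ω.

Z = 34.1 - j2.618e+04 Ω = 2.618e+04∠-89.9° Ω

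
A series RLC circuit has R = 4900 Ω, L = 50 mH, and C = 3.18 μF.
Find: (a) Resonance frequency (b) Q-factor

Step 1 — Resonance condition Im(Z)=0 gives ω₀ = 1/√(LC).
Step 2 — ω₀ = 1/√(0.05·3.18e-06) = 2508 rad/s.
Step 3 — f₀ = ω₀/(2π) = 399.1 Hz.
Step 4 — Series Q: Q = ω₀L/R = 2508·0.05/4900 = 0.02559.

(a) f₀ = 399.1 Hz  (b) Q = 0.02559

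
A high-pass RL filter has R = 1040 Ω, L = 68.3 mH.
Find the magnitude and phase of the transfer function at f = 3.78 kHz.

Step 1 — Angular frequency: ω = 2π·3780 = 2.375e+04 rad/s.
Step 2 — Transfer function: H(jω) = jωL/(R + jωL).
Step 3 — Numerator jωL = j·1622; denominator R + jωL = 1040 + j1622.
Step 4 — H = 0.7087 + j0.4544.
Step 5 — Magnitude: |H| = 0.8418 (-1.5 dB); phase: φ = 32.7°.

|H| = 0.8418 (-1.5 dB), φ = 32.7°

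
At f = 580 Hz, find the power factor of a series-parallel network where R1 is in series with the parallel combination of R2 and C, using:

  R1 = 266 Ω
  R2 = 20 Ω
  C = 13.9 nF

Step 1 — Angular frequency: ω = 2π·f = 2π·580 = 3644 rad/s.
Step 2 — Component impedances:
  R1: Z = R = 266 Ω
  R2: Z = R = 20 Ω
  C: Z = 1/(jωC) = -j/(ω·C) = 0 - j1.974e+04 Ω
Step 3 — Parallel branch: R2 || C = 1/(1/R2 + 1/C) = 20 - j0.02026 Ω.
Step 4 — Series with R1: Z_total = R1 + (R2 || C) = 286 - j0.02026 Ω = 286∠-0.0° Ω.
Step 5 — Power factor: PF = cos(φ) = Re(Z)/|Z| = 286/286 = 1.
Step 6 — Type: Im(Z) = -0.02026 ⇒ leading (phase φ = -0.0°).

PF = 1 (leading, φ = -0.0°)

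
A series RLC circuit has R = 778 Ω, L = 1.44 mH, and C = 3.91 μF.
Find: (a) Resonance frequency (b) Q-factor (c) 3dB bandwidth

Step 1 — Resonance: ω₀ = 1/√(LC) = 1/√(0.00144·3.91e-06) = 1.333e+04 rad/s.
Step 2 — f₀ = ω₀/(2π) = 2121 Hz.
Step 3 — Series Q: Q = ω₀L/R = 1.333e+04·0.00144/778 = 0.02467.
Step 4 — Bandwidth: Δω = ω₀/Q = 5.403e+05 rad/s; BW = Δω/(2π) = 8.599e+04 Hz.

(a) f₀ = 2121 Hz  (b) Q = 0.02467  (c) BW = 8.599e+04 Hz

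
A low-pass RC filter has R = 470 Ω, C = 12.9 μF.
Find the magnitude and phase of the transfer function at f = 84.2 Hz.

Step 1 — Angular frequency: ω = 2π·84.2 = 529 rad/s.
Step 2 — Transfer function: H(jω) = 1/(1 + jωRC).
Step 3 — Denominator: 1 + jωRC = 1 + j·529·470·1.29e-05 = 1 + j3.208.
Step 4 — H = 0.08858 - j0.2841.
Step 5 — Magnitude: |H| = 0.2976 (-10.5 dB); phase: φ = -72.7°.

|H| = 0.2976 (-10.5 dB), φ = -72.7°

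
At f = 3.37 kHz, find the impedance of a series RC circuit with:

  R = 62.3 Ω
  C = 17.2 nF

Step 1 — Angular frequency: ω = 2π·f = 2π·3370 = 2.117e+04 rad/s.
Step 2 — Component impedances:
  R: Z = R = 62.3 Ω
  C: Z = 1/(jωC) = -j/(ω·C) = 0 - j2746 Ω
Step 3 — Series combination: Z_total = R + C = 62.3 - j2746 Ω = 2746∠-88.7° Ω.

Z = 62.3 - j2746 Ω = 2746∠-88.7° Ω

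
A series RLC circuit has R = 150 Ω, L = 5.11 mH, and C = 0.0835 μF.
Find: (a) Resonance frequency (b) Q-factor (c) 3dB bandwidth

Step 1 — Resonance: ω₀ = 1/√(LC) = 1/√(0.00511·8.35e-08) = 4.841e+04 rad/s.
Step 2 — f₀ = ω₀/(2π) = 7705 Hz.
Step 3 — Series Q: Q = ω₀L/R = 4.841e+04·0.00511/150 = 1.649.
Step 4 — Bandwidth: Δω = ω₀/Q = 2.935e+04 rad/s; BW = Δω/(2π) = 4672 Hz.

(a) f₀ = 7705 Hz  (b) Q = 1.649  (c) BW = 4672 Hz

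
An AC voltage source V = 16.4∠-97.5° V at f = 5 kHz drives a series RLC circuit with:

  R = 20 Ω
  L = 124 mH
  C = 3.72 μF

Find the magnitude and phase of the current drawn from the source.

Step 1 — Angular frequency: ω = 2π·f = 2π·5000 = 3.142e+04 rad/s.
Step 2 — Component impedances:
  R: Z = R = 20 Ω
  L: Z = jωL = j·3.142e+04·0.124 = 0 + j3896 Ω
  C: Z = 1/(jωC) = -j/(ω·C) = 0 - j8.557 Ω
Step 3 — Series combination: Z_total = R + L + C = 20 + j3887 Ω = 3887∠89.7° Ω.
Step 4 — Source phasor: V = 16.4∠-97.5° V = -2.141 - j16.26 V.
Step 5 — Ohm's law: I = V / Z_total = (-2.141 - j16.26) / (20 + j3887) = -0.004186 + j0.0005292 A.
Step 6 — Convert to polar: |I| = 0.004219 A, ∠I = 172.8°.

I = 0.004219∠172.8° A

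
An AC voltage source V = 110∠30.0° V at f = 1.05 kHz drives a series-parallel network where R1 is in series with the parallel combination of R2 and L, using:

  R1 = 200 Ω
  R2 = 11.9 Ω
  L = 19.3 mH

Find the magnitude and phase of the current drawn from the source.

Step 1 — Angular frequency: ω = 2π·f = 2π·1050 = 6597 rad/s.
Step 2 — Component impedances:
  R1: Z = R = 200 Ω
  R2: Z = R = 11.9 Ω
  L: Z = jωL = j·6597·0.0193 = 0 + j127.3 Ω
Step 3 — Parallel branch: R2 || L = 1/(1/R2 + 1/L) = 11.8 + j1.103 Ω.
Step 4 — Series with R1: Z_total = R1 + (R2 || L) = 211.8 + j1.103 Ω = 211.8∠0.3° Ω.
Step 5 — Source phasor: V = 110∠30.0° V = 95.26 + j55 V.
Step 6 — Ohm's law: I = V / Z_total = (95.26 + j55) / (211.8 + j1.103) = 0.4511 + j0.2573 A.
Step 7 — Convert to polar: |I| = 0.5194 A, ∠I = 29.7°.

I = 0.5194∠29.7° A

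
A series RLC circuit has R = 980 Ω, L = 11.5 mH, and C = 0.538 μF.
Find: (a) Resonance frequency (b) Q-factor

Step 1 — Resonance condition Im(Z)=0 gives ω₀ = 1/√(LC).
Step 2 — ω₀ = 1/√(0.0115·5.38e-07) = 1.271e+04 rad/s.
Step 3 — f₀ = ω₀/(2π) = 2023 Hz.
Step 4 — Series Q: Q = ω₀L/R = 1.271e+04·0.0115/980 = 0.1492.

(a) f₀ = 2023 Hz  (b) Q = 0.1492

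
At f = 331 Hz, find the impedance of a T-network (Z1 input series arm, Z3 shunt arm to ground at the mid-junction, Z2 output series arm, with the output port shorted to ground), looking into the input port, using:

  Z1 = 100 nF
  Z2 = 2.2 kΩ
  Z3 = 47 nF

Step 1 — Angular frequency: ω = 2π·f = 2π·331 = 2080 rad/s.
Step 2 — Component impedances:
  Z1: Z = 1/(jωC) = -j/(ω·C) = 0 - j4808 Ω
  Z2: Z = R = 2200 Ω
  Z3: Z = 1/(jωC) = -j/(ω·C) = 0 - j1.023e+04 Ω
Step 3 — With the output port shorted to ground, the output series arm Z2 runs from the junction to ground; the shunt arm Z3 also runs from the junction to ground. They appear in parallel: Z3 || Z2 = 2103 - j452.2 Ω.
Step 4 — Series with input arm Z1: Z_in = Z1 + (Z3 || Z2) = 2103 - j5260 Ω = 5665∠-68.2° Ω.

Z = 2103 - j5260 Ω = 5665∠-68.2° Ω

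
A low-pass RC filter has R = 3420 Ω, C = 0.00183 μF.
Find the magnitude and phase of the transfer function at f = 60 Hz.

Step 1 — Angular frequency: ω = 2π·60 = 377 rad/s.
Step 2 — Transfer function: H(jω) = 1/(1 + jωRC).
Step 3 — Denominator: 1 + jωRC = 1 + j·377·3420·1.83e-09 = 1 + j0.002359.
Step 4 — H = 1 - j0.002359.
Step 5 — Magnitude: |H| = 1 (-0.0 dB); phase: φ = -0.1°.

|H| = 1 (-0.0 dB), φ = -0.1°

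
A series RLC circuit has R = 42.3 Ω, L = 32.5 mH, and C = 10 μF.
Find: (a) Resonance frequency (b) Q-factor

Step 1 — Resonance condition Im(Z)=0 gives ω₀ = 1/√(LC).
Step 2 — ω₀ = 1/√(0.0325·1e-05) = 1754 rad/s.
Step 3 — f₀ = ω₀/(2π) = 279.2 Hz.
Step 4 — Series Q: Q = ω₀L/R = 1754·0.0325/42.3 = 1.348.

(a) f₀ = 279.2 Hz  (b) Q = 1.348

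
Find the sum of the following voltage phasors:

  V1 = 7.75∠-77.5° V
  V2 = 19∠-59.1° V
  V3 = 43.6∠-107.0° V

Step 1 — Convert each phasor to rectangular form:
  V1 = 7.75·(cos(-77.5°) + j·sin(-77.5°)) = 1.677 - j7.566 V
  V2 = 19·(cos(-59.1°) + j·sin(-59.1°)) = 9.757 - j16.3 V
  V3 = 43.6·(cos(-107.0°) + j·sin(-107.0°)) = -12.75 - j41.69 V
Step 2 — Sum components: V_total = -1.313 - j65.56 V.
Step 3 — Convert to polar: |V_total| = 65.58 V, ∠V_total = -91.1°.

V_total = 65.58∠-91.1° V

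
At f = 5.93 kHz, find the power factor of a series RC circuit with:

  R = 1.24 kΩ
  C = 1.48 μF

Step 1 — Angular frequency: ω = 2π·f = 2π·5930 = 3.726e+04 rad/s.
Step 2 — Component impedances:
  R: Z = R = 1240 Ω
  C: Z = 1/(jωC) = -j/(ω·C) = 0 - j18.13 Ω
Step 3 — Series combination: Z_total = R + C = 1240 - j18.13 Ω = 1240∠-0.8° Ω.
Step 4 — Power factor: PF = cos(φ) = Re(Z)/|Z| = 1240/1240.1 = 0.9999.
Step 5 — Type: Im(Z) = -18.13 ⇒ leading (phase φ = -0.8°).

PF = 0.9999 (leading, φ = -0.8°)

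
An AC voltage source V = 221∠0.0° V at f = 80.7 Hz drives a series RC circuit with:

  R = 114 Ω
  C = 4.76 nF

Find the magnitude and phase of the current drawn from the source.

Step 1 — Angular frequency: ω = 2π·f = 2π·80.7 = 507.1 rad/s.
Step 2 — Component impedances:
  R: Z = R = 114 Ω
  C: Z = 1/(jωC) = -j/(ω·C) = 0 - j4.143e+05 Ω
Step 3 — Series combination: Z_total = R + C = 114 - j4.143e+05 Ω = 4.143e+05∠-90.0° Ω.
Step 4 — Source phasor: V = 221∠0.0° V = 221 V.
Step 5 — Ohm's law: I = V / Z_total = (221) / (114 - j4.143e+05) = 1.468e-07 + j0.0005334 A.
Step 6 — Convert to polar: |I| = 0.0005334 A, ∠I = 90.0°.

I = 0.0005334∠90.0° A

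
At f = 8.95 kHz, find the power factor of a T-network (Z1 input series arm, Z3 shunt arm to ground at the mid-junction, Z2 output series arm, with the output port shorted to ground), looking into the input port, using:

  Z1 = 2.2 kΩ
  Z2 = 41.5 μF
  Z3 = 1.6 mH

Step 1 — Angular frequency: ω = 2π·f = 2π·8950 = 5.623e+04 rad/s.
Step 2 — Component impedances:
  Z1: Z = R = 2200 Ω
  Z2: Z = 1/(jωC) = -j/(ω·C) = 0 - j0.4285 Ω
  Z3: Z = jωL = j·5.623e+04·0.0016 = 0 + j89.98 Ω
Step 3 — With the output port shorted to ground, the output series arm Z2 runs from the junction to ground; the shunt arm Z3 also runs from the junction to ground. They appear in parallel: Z3 || Z2 = 0 - j0.4305 Ω.
Step 4 — Series with input arm Z1: Z_in = Z1 + (Z3 || Z2) = 2200 - j0.4305 Ω = 2200∠-0.0° Ω.
Step 5 — Power factor: PF = cos(φ) = Re(Z)/|Z| = 2200/2200 = 1.
Step 6 — Type: Im(Z) = -0.4305 ⇒ leading (phase φ = -0.0°).

PF = 1 (leading, φ = -0.0°)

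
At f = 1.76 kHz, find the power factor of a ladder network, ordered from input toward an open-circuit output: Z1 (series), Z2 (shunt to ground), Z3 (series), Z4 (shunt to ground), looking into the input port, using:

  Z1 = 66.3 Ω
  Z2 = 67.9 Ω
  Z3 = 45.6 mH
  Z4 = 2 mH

Step 1 — Angular frequency: ω = 2π·f = 2π·1760 = 1.106e+04 rad/s.
Step 2 — Component impedances:
  Z1: Z = R = 66.3 Ω
  Z2: Z = R = 67.9 Ω
  Z3: Z = jωL = j·1.106e+04·0.0456 = 0 + j504.3 Ω
  Z4: Z = jωL = j·1.106e+04·0.002 = 0 + j22.12 Ω
Step 3 — Ladder network (open output): work backward from the far end, alternating series and parallel combinations. Z_in = 133.1 + j8.615 Ω = 133.4∠3.7° Ω.
Step 4 — Power factor: PF = cos(φ) = Re(Z)/|Z| = 133.09/133.37 = 0.9979.
Step 5 — Type: Im(Z) = 8.615 ⇒ lagging (phase φ = 3.7°).

PF = 0.9979 (lagging, φ = 3.7°)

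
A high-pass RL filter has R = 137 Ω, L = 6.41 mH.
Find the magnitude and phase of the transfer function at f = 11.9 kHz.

Step 1 — Angular frequency: ω = 2π·1.19e+04 = 7.477e+04 rad/s.
Step 2 — Transfer function: H(jω) = jωL/(R + jωL).
Step 3 — Numerator jωL = j·479.3; denominator R + jωL = 137 + j479.3.
Step 4 — H = 0.9245 + j0.2643.
Step 5 — Magnitude: |H| = 0.9615 (-0.3 dB); phase: φ = 16.0°.

|H| = 0.9615 (-0.3 dB), φ = 16.0°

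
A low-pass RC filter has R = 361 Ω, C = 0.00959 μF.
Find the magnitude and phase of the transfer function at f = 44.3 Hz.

Step 1 — Angular frequency: ω = 2π·44.3 = 278.3 rad/s.
Step 2 — Transfer function: H(jω) = 1/(1 + jωRC).
Step 3 — Denominator: 1 + jωRC = 1 + j·278.3·361·9.59e-09 = 1 + j0.0009636.
Step 4 — H = 1 - j0.0009636.
Step 5 — Magnitude: |H| = 1 (-0.0 dB); phase: φ = -0.1°.

|H| = 1 (-0.0 dB), φ = -0.1°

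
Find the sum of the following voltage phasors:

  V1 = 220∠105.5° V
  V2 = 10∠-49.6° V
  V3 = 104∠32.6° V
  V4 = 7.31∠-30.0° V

Step 1 — Convert each phasor to rectangular form:
  V1 = 220·(cos(105.5°) + j·sin(105.5°)) = -58.79 + j212 V
  V2 = 10·(cos(-49.6°) + j·sin(-49.6°)) = 6.481 - j7.615 V
  V3 = 104·(cos(32.6°) + j·sin(32.6°)) = 87.62 + j56.03 V
  V4 = 7.31·(cos(-30.0°) + j·sin(-30.0°)) = 6.331 - j3.655 V
Step 2 — Sum components: V_total = 41.63 + j256.8 V.
Step 3 — Convert to polar: |V_total| = 260.1 V, ∠V_total = 80.8°.

V_total = 260.1∠80.8° V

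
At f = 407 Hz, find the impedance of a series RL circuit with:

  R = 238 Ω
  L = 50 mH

Step 1 — Angular frequency: ω = 2π·f = 2π·407 = 2557 rad/s.
Step 2 — Component impedances:
  R: Z = R = 238 Ω
  L: Z = jωL = j·2557·0.05 = 0 + j127.9 Ω
Step 3 — Series combination: Z_total = R + L = 238 + j127.9 Ω = 270.2∠28.2° Ω.

Z = 238 + j127.9 Ω = 270.2∠28.2° Ω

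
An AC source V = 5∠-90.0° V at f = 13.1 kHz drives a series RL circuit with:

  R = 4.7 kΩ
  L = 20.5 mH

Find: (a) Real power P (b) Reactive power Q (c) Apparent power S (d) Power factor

Step 1 — Angular frequency: ω = 2π·f = 2π·1.31e+04 = 8.231e+04 rad/s.
Step 2 — Component impedances:
  R: Z = R = 4700 Ω
  L: Z = jωL = j·8.231e+04·0.0205 = 0 + j1687 Ω
Step 3 — Series combination: Z_total = R + L = 4700 + j1687 Ω = 4994∠19.7° Ω.
Step 4 — Source phasor: V = 5∠-90.0° V = 0 - j5 V.
Step 5 — Current: I = V / Z = -0.0003383 - j0.0009424 A = 0.001001∠-109.7° A.
Step 6 — Complex power: S = V·I* = 0.004712 + j0.001692 VA.
Step 7 — Real power: P = Re(S) = 0.004712 W.
Step 8 — Reactive power: Q = Im(S) = 0.001692 VAR.
Step 9 — Apparent power: |S| = 0.005006 VA.
Step 10 — Power factor: PF = P/|S| = 0.9412 (lagging).

(a) P = 0.004712 W  (b) Q = 0.001692 VAR  (c) S = 0.005006 VA  (d) PF = 0.9412 (lagging)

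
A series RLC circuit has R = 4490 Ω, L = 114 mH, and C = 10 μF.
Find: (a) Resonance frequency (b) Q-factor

Step 1 — Resonance condition Im(Z)=0 gives ω₀ = 1/√(LC).
Step 2 — ω₀ = 1/√(0.114·1e-05) = 936.6 rad/s.
Step 3 — f₀ = ω₀/(2π) = 149.1 Hz.
Step 4 — Series Q: Q = ω₀L/R = 936.6·0.114/4490 = 0.02378.

(a) f₀ = 149.1 Hz  (b) Q = 0.02378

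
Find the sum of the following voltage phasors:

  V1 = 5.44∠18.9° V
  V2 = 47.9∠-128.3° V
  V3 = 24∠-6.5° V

Step 1 — Convert each phasor to rectangular form:
  V1 = 5.44·(cos(18.9°) + j·sin(18.9°)) = 5.147 + j1.762 V
  V2 = 47.9·(cos(-128.3°) + j·sin(-128.3°)) = -29.69 - j37.59 V
  V3 = 24·(cos(-6.5°) + j·sin(-6.5°)) = 23.85 - j2.717 V
Step 2 — Sum components: V_total = -0.695 - j38.55 V.
Step 3 — Convert to polar: |V_total| = 38.55 V, ∠V_total = -91.0°.

V_total = 38.55∠-91.0° V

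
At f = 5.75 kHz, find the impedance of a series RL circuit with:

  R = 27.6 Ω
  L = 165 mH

Step 1 — Angular frequency: ω = 2π·f = 2π·5750 = 3.613e+04 rad/s.
Step 2 — Component impedances:
  R: Z = R = 27.6 Ω
  L: Z = jωL = j·3.613e+04·0.165 = 0 + j5961 Ω
Step 3 — Series combination: Z_total = R + L = 27.6 + j5961 Ω = 5961∠89.7° Ω.

Z = 27.6 + j5961 Ω = 5961∠89.7° Ω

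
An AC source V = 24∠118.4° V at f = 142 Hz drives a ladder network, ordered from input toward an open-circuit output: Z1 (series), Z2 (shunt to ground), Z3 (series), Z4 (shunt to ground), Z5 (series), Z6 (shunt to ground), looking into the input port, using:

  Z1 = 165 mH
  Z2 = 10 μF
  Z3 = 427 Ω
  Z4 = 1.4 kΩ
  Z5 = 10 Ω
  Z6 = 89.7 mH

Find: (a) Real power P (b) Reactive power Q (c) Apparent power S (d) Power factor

Step 1 — Angular frequency: ω = 2π·f = 2π·142 = 892.2 rad/s.
Step 2 — Component impedances:
  Z1: Z = jωL = j·892.2·0.165 = 0 + j147.2 Ω
  Z2: Z = 1/(jωC) = -j/(ω·C) = 0 - j112.1 Ω
  Z3: Z = R = 427 Ω
  Z4: Z = R = 1400 Ω
  Z5: Z = R = 10 Ω
  Z6: Z = jωL = j·892.2·0.0897 = 0 + j80.03 Ω
Step 3 — Ladder network (open output): work backward from the far end, alternating series and parallel combinations. Z_in = 28.3 + j37.28 Ω = 46.8∠52.8° Ω.
Step 4 — Source phasor: V = 24∠118.4° V = -11.41 + j21.11 V.
Step 5 — Current: I = V / Z = 0.2118 + j0.467 A = 0.5128∠65.6° A.
Step 6 — Complex power: S = V·I* = 7.441 + j9.803 VA.
Step 7 — Real power: P = Re(S) = 7.441 W.
Step 8 — Reactive power: Q = Im(S) = 9.803 VAR.
Step 9 — Apparent power: |S| = 12.31 VA.
Step 10 — Power factor: PF = P/|S| = 0.6046 (lagging).

(a) P = 7.441 W  (b) Q = 9.803 VAR  (c) S = 12.31 VA  (d) PF = 0.6046 (lagging)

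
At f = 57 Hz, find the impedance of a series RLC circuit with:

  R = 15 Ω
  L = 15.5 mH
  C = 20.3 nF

Step 1 — Angular frequency: ω = 2π·f = 2π·57 = 358.1 rad/s.
Step 2 — Component impedances:
  R: Z = R = 15 Ω
  L: Z = jωL = j·358.1·0.0155 = 0 + j5.551 Ω
  C: Z = 1/(jωC) = -j/(ω·C) = 0 - j1.375e+05 Ω
Step 3 — Series combination: Z_total = R + L + C = 15 - j1.375e+05 Ω = 1.375e+05∠-90.0° Ω.

Z = 15 - j1.375e+05 Ω = 1.375e+05∠-90.0° Ω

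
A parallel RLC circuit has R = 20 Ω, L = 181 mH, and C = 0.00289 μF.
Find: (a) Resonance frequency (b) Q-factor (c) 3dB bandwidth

Step 1 — Resonance: ω₀ = 1/√(LC) = 1/√(0.181·2.89e-09) = 4.372e+04 rad/s.
Step 2 — f₀ = ω₀/(2π) = 6959 Hz.
Step 3 — Parallel Q: Q = R/(ω₀L) = 20/(4.372e+04·0.181) = 0.002527.
Step 4 — Bandwidth: Δω = ω₀/Q = 1.73e+07 rad/s; BW = Δω/(2π) = 2.754e+06 Hz.

(a) f₀ = 6959 Hz  (b) Q = 0.002527  (c) BW = 2.754e+06 Hz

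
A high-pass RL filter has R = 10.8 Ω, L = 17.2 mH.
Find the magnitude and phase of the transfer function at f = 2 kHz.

Step 1 — Angular frequency: ω = 2π·2000 = 1.257e+04 rad/s.
Step 2 — Transfer function: H(jω) = jωL/(R + jωL).
Step 3 — Numerator jωL = j·216.1; denominator R + jωL = 10.8 + j216.1.
Step 4 — H = 0.9975 + j0.04984.
Step 5 — Magnitude: |H| = 0.9988 (-0.0 dB); phase: φ = 2.9°.

|H| = 0.9988 (-0.0 dB), φ = 2.9°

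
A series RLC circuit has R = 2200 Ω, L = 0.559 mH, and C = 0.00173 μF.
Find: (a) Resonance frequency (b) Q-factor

Step 1 — Resonance condition Im(Z)=0 gives ω₀ = 1/√(LC).
Step 2 — ω₀ = 1/√(0.000559·1.73e-09) = 1.017e+06 rad/s.
Step 3 — f₀ = ω₀/(2π) = 1.618e+05 Hz.
Step 4 — Series Q: Q = ω₀L/R = 1.017e+06·0.000559/2200 = 0.2584.

(a) f₀ = 1.618e+05 Hz  (b) Q = 0.2584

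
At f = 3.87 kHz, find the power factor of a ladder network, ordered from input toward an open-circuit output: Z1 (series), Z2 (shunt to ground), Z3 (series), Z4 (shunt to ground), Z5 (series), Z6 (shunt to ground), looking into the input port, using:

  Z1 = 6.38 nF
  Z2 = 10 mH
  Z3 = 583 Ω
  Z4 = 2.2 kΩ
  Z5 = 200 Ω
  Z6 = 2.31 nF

Step 1 — Angular frequency: ω = 2π·f = 2π·3870 = 2.432e+04 rad/s.
Step 2 — Component impedances:
  Z1: Z = 1/(jωC) = -j/(ω·C) = 0 - j6446 Ω
  Z2: Z = jωL = j·2.432e+04·0.01 = 0 + j243.2 Ω
  Z3: Z = R = 583 Ω
  Z4: Z = R = 2200 Ω
  Z5: Z = R = 200 Ω
  Z6: Z = 1/(jωC) = -j/(ω·C) = 0 - j1.78e+04 Ω
Step 3 — Ladder network (open output): work backward from the far end, alternating series and parallel combinations. Z_in = 21.52 - j6203 Ω = 6203∠-89.8° Ω.
Step 4 — Power factor: PF = cos(φ) = Re(Z)/|Z| = 21.522/6202.7 = 0.00347.
Step 5 — Type: Im(Z) = -6203 ⇒ leading (phase φ = -89.8°).

PF = 0.00347 (leading, φ = -89.8°)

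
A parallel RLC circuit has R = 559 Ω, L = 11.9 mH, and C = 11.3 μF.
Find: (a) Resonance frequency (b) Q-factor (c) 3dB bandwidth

Step 1 — Resonance: ω₀ = 1/√(LC) = 1/√(0.0119·1.13e-05) = 2727 rad/s.
Step 2 — f₀ = ω₀/(2π) = 434 Hz.
Step 3 — Parallel Q: Q = R/(ω₀L) = 559/(2727·0.0119) = 17.23.
Step 4 — Bandwidth: Δω = ω₀/Q = 158.3 rad/s; BW = Δω/(2π) = 25.2 Hz.

(a) f₀ = 434 Hz  (b) Q = 17.23  (c) BW = 25.2 Hz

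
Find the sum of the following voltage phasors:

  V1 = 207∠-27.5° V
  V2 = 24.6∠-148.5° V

Step 1 — Convert each phasor to rectangular form:
  V1 = 207·(cos(-27.5°) + j·sin(-27.5°)) = 183.6 - j95.58 V
  V2 = 24.6·(cos(-148.5°) + j·sin(-148.5°)) = -20.97 - j12.85 V
Step 2 — Sum components: V_total = 162.6 - j108.4 V.
Step 3 — Convert to polar: |V_total| = 195.5 V, ∠V_total = -33.7°.

V_total = 195.5∠-33.7° V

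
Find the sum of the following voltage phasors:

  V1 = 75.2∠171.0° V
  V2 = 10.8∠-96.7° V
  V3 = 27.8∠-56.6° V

Step 1 — Convert each phasor to rectangular form:
  V1 = 75.2·(cos(171.0°) + j·sin(171.0°)) = -74.27 + j11.76 V
  V2 = 10.8·(cos(-96.7°) + j·sin(-96.7°)) = -1.26 - j10.73 V
  V3 = 27.8·(cos(-56.6°) + j·sin(-56.6°)) = 15.3 - j23.21 V
Step 2 — Sum components: V_total = -60.23 - j22.17 V.
Step 3 — Convert to polar: |V_total| = 64.18 V, ∠V_total = -159.8°.

V_total = 64.18∠-159.8° V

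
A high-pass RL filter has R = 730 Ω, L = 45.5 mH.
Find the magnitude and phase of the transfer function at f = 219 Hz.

Step 1 — Angular frequency: ω = 2π·219 = 1376 rad/s.
Step 2 — Transfer function: H(jω) = jωL/(R + jωL).
Step 3 — Numerator jωL = j·62.61; denominator R + jωL = 730 + j62.61.
Step 4 — H = 0.007302 + j0.08514.
Step 5 — Magnitude: |H| = 0.08545 (-21.4 dB); phase: φ = 85.1°.

|H| = 0.08545 (-21.4 dB), φ = 85.1°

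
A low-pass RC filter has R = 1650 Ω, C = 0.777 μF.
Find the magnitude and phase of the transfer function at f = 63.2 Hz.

Step 1 — Angular frequency: ω = 2π·63.2 = 397.1 rad/s.
Step 2 — Transfer function: H(jω) = 1/(1 + jωRC).
Step 3 — Denominator: 1 + jωRC = 1 + j·397.1·1650·7.77e-07 = 1 + j0.5091.
Step 4 — H = 0.7942 - j0.4043.
Step 5 — Magnitude: |H| = 0.8912 (-1.0 dB); phase: φ = -27.0°.

|H| = 0.8912 (-1.0 dB), φ = -27.0°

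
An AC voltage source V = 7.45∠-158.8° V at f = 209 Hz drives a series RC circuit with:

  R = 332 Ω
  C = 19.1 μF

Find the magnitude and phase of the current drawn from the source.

Step 1 — Angular frequency: ω = 2π·f = 2π·209 = 1313 rad/s.
Step 2 — Component impedances:
  R: Z = R = 332 Ω
  C: Z = 1/(jωC) = -j/(ω·C) = 0 - j39.87 Ω
Step 3 — Series combination: Z_total = R + C = 332 - j39.87 Ω = 334.4∠-6.8° Ω.
Step 4 — Source phasor: V = 7.45∠-158.8° V = -6.946 - j2.694 V.
Step 5 — Ohm's law: I = V / Z_total = (-6.946 - j2.694) / (332 - j39.87) = -0.01966 - j0.01048 A.
Step 6 — Convert to polar: |I| = 0.02228 A, ∠I = -152.0°.

I = 0.02228∠-152.0° A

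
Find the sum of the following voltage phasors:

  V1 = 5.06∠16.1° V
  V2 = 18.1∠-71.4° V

Step 1 — Convert each phasor to rectangular form:
  V1 = 5.06·(cos(16.1°) + j·sin(16.1°)) = 4.862 + j1.403 V
  V2 = 18.1·(cos(-71.4°) + j·sin(-71.4°)) = 5.773 - j17.15 V
Step 2 — Sum components: V_total = 10.63 - j15.75 V.
Step 3 — Convert to polar: |V_total| = 19.01 V, ∠V_total = -56.0°.

V_total = 19.01∠-56.0° V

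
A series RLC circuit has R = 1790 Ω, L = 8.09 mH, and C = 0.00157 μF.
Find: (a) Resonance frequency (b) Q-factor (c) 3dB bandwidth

Step 1 — Resonance condition Im(Z)=0 gives ω₀ = 1/√(LC).
Step 2 — ω₀ = 1/√(0.00809·1.57e-09) = 2.806e+05 rad/s.
Step 3 — f₀ = ω₀/(2π) = 4.466e+04 Hz.
Step 4 — Series Q: Q = ω₀L/R = 2.806e+05·0.00809/1790 = 1.268.
Step 5 — 3dB bandwidth: Δω = ω₀/Q = 2.213e+05 rad/s; BW = Δω/(2π) = 3.521e+04 Hz.

(a) f₀ = 4.466e+04 Hz  (b) Q = 1.268  (c) BW = 3.521e+04 Hz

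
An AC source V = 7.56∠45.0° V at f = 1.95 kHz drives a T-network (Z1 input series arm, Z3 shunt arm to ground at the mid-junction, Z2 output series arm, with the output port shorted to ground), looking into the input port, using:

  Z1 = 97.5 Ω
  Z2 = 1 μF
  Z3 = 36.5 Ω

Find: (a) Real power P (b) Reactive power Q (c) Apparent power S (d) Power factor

Step 1 — Angular frequency: ω = 2π·f = 2π·1950 = 1.225e+04 rad/s.
Step 2 — Component impedances:
  Z1: Z = R = 97.5 Ω
  Z2: Z = 1/(jωC) = -j/(ω·C) = 0 - j81.62 Ω
  Z3: Z = R = 36.5 Ω
Step 3 — With the output port shorted to ground, the output series arm Z2 runs from the junction to ground; the shunt arm Z3 also runs from the junction to ground. They appear in parallel: Z3 || Z2 = 30.42 - j13.6 Ω.
Step 4 — Series with input arm Z1: Z_in = Z1 + (Z3 || Z2) = 127.9 - j13.6 Ω = 128.6∠-6.1° Ω.
Step 5 — Source phasor: V = 7.56∠45.0° V = 5.346 + j5.346 V.
Step 6 — Current: I = V / Z = 0.03693 + j0.04572 A = 0.05877∠51.1° A.
Step 7 — Complex power: S = V·I* = 0.4418 - j0.04698 VA.
Step 8 — Real power: P = Re(S) = 0.4418 W.
Step 9 — Reactive power: Q = Im(S) = -0.04698 VAR.
Step 10 — Apparent power: |S| = 0.4443 VA.
Step 11 — Power factor: PF = P/|S| = 0.9944 (leading).

(a) P = 0.4418 W  (b) Q = -0.04698 VAR  (c) S = 0.4443 VA  (d) PF = 0.9944 (leading)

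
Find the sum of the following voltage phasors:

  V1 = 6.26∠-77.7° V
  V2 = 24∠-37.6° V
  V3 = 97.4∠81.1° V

Step 1 — Convert each phasor to rectangular form:
  V1 = 6.26·(cos(-77.7°) + j·sin(-77.7°)) = 1.334 - j6.116 V
  V2 = 24·(cos(-37.6°) + j·sin(-37.6°)) = 19.01 - j14.64 V
  V3 = 97.4·(cos(81.1°) + j·sin(81.1°)) = 15.07 + j96.23 V
Step 2 — Sum components: V_total = 35.42 + j75.47 V.
Step 3 — Convert to polar: |V_total| = 83.37 V, ∠V_total = 64.9°.

V_total = 83.37∠64.9° V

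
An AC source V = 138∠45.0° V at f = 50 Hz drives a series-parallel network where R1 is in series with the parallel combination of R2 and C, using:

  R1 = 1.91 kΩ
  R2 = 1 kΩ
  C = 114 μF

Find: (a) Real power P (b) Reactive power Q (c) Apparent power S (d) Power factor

Step 1 — Angular frequency: ω = 2π·f = 2π·50 = 314.2 rad/s.
Step 2 — Component impedances:
  R1: Z = R = 1910 Ω
  R2: Z = R = 1000 Ω
  C: Z = 1/(jωC) = -j/(ω·C) = 0 - j27.92 Ω
Step 3 — Parallel branch: R2 || C = 1/(1/R2 + 1/C) = 0.779 - j27.9 Ω.
Step 4 — Series with R1: Z_total = R1 + (R2 || C) = 1911 - j27.9 Ω = 1911∠-0.8° Ω.
Step 5 — Source phasor: V = 138∠45.0° V = 97.58 + j97.58 V.
Step 6 — Current: I = V / Z = 0.05031 + j0.0518 A = 0.07221∠45.8° A.
Step 7 — Complex power: S = V·I* = 9.964 - j0.1455 VA.
Step 8 — Real power: P = Re(S) = 9.964 W.
Step 9 — Reactive power: Q = Im(S) = -0.1455 VAR.
Step 10 — Apparent power: |S| = 9.966 VA.
Step 11 — Power factor: PF = P/|S| = 0.9999 (leading).

(a) P = 9.964 W  (b) Q = -0.1455 VAR  (c) S = 9.966 VA  (d) PF = 0.9999 (leading)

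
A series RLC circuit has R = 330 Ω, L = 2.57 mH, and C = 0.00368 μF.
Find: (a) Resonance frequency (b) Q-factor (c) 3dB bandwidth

Step 1 — Resonance: ω₀ = 1/√(LC) = 1/√(0.00257·3.68e-09) = 3.252e+05 rad/s.
Step 2 — f₀ = ω₀/(2π) = 5.175e+04 Hz.
Step 3 — Series Q: Q = ω₀L/R = 3.252e+05·0.00257/330 = 2.532.
Step 4 — Bandwidth: Δω = ω₀/Q = 1.284e+05 rad/s; BW = Δω/(2π) = 2.044e+04 Hz.

(a) f₀ = 5.175e+04 Hz  (b) Q = 2.532  (c) BW = 2.044e+04 Hz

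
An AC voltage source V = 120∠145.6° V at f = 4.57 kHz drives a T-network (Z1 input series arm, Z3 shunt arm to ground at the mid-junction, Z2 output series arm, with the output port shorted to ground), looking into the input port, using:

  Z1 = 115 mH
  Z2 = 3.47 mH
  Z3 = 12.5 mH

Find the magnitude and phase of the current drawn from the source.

Step 1 — Angular frequency: ω = 2π·f = 2π·4570 = 2.871e+04 rad/s.
Step 2 — Component impedances:
  Z1: Z = jωL = j·2.871e+04·0.115 = 0 + j3302 Ω
  Z2: Z = jωL = j·2.871e+04·0.00347 = 0 + j99.64 Ω
  Z3: Z = jωL = j·2.871e+04·0.0125 = 0 + j358.9 Ω
Step 3 — With the output port shorted to ground, the output series arm Z2 runs from the junction to ground; the shunt arm Z3 also runs from the junction to ground. They appear in parallel: Z3 || Z2 = 0 + j77.99 Ω.
Step 4 — Series with input arm Z1: Z_in = Z1 + (Z3 || Z2) = 0 + j3380 Ω = 3380∠90.0° Ω.
Step 5 — Source phasor: V = 120∠145.6° V = -99.01 + j67.8 V.
Step 6 — Ohm's law: I = V / Z_total = (-99.01 + j67.8) / (0 + j3380) = 0.02006 + j0.02929 A.
Step 7 — Convert to polar: |I| = 0.0355 A, ∠I = 55.6°.

I = 0.0355∠55.6° A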